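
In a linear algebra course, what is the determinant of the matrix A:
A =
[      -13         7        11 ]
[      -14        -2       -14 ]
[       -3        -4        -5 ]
det(A) = 952

Expand along row 0 (cofactor expansion): det(A) = a*(e*i - f*h) - b*(d*i - f*g) + c*(d*h - e*g), where the 3×3 is [[a, b, c], [d, e, f], [g, h, i]].
Minor M_00 = (-2)*(-5) - (-14)*(-4) = 10 - 56 = -46.
Minor M_01 = (-14)*(-5) - (-14)*(-3) = 70 - 42 = 28.
Minor M_02 = (-14)*(-4) - (-2)*(-3) = 56 - 6 = 50.
det(A) = (-13)*(-46) - (7)*(28) + (11)*(50) = 598 - 196 + 550 = 952.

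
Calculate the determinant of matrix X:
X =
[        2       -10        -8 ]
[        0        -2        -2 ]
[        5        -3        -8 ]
det(X) = 40

Expand along row 0 (cofactor expansion): det(X) = a*(e*i - f*h) - b*(d*i - f*g) + c*(d*h - e*g), where the 3×3 is [[a, b, c], [d, e, f], [g, h, i]].
Minor M_00 = (-2)*(-8) - (-2)*(-3) = 16 - 6 = 10.
Minor M_01 = (0)*(-8) - (-2)*(5) = 0 + 10 = 10.
Minor M_02 = (0)*(-3) - (-2)*(5) = 0 + 10 = 10.
det(X) = (2)*(10) - (-10)*(10) + (-8)*(10) = 20 + 100 - 80 = 40.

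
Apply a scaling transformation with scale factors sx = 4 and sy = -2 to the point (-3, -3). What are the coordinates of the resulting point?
(-12, 6)

Scaling matrix:
[[4, 0], [0, -2]]
Result: (-3 × 4, -3 × -2) = (-12, 6)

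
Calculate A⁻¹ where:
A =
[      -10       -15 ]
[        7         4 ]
det(A) = 65
A⁻¹ =
[     4/65      3/13 ]
[    -7/65     -2/13 ]

For a 2×2 matrix A = [[a, b], [c, d]] with det(A) ≠ 0, A⁻¹ = (1/det(A)) * [[d, -b], [-c, a]].
det(A) = (-10)*(4) - (-15)*(7) = -40 + 105 = 65.
A⁻¹ = (1/65) * [[4, 15], [-7, -10]].
Dividing each entry by 65 and reducing:
A⁻¹ =
[     4/65      3/13 ]
[    -7/65     -2/13 ]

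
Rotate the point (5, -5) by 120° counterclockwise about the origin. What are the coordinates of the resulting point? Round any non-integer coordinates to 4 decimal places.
(1.8301, 6.8301)

Rotation matrix R(θ) = [[cos θ, -sin θ], [sin θ, cos θ]]; for θ = 120°:
R = [[-1/2, -√3/2], [√3/2, -1/2]]
Result: R × [5, -5]ᵀ = [-1/2·5 + (-√3/2)·-5, √3/2·5 + (-1/2)·-5]ᵀ = (1.8301, 6.8301)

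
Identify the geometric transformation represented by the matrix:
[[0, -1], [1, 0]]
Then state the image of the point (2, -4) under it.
rotation by 90° counterclockwise; image of (2, -4) is (4, 2)

This matches the form [[cos θ, -sin θ], [sin θ, cos θ]] of a rotation matrix; reading off cos θ and sin θ gives the angle.
The matrix [[0, -1], [1, 0]] represents: rotation by 90° counterclockwise.
Applying it to (2, -4): [0·2 + -1·-4, 1·2 + 0·-4] = (4, 2).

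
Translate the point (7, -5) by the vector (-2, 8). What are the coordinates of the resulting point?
(5, 3)

Translation by (-2, 8):
x' = 7 + -2 = 5
y' = -5 + 8 = 3
Homogeneous matrix: [[1, 0, -2], [0, 1, 8], [0, 0, 1]]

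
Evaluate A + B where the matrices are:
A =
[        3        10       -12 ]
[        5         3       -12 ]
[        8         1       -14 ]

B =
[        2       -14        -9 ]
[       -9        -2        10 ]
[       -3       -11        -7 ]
A + B =
[        5        -4       -21 ]
[       -4         1        -2 ]
[        5       -10       -21 ]

Matrix addition is elementwise: (A+B)[i][j] = A[i][j] + B[i][j].
  (A+B)[0][0] = (3) + (2) = 5
  (A+B)[0][1] = (10) + (-14) = -4
  (A+B)[0][2] = (-12) + (-9) = -21
  (A+B)[1][0] = (5) + (-9) = -4
  (A+B)[1][1] = (3) + (-2) = 1
  (A+B)[1][2] = (-12) + (10) = -2
  (A+B)[2][0] = (8) + (-3) = 5
  (A+B)[2][1] = (1) + (-11) = -10
  (A+B)[2][2] = (-14) + (-7) = -21
A + B =
[        5        -4       -21 ]
[       -4         1        -2 ]
[        5       -10       -21 ]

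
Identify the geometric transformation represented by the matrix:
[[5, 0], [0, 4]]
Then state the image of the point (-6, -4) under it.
non-uniform scaling by (5, 4); image of (-6, -4) is (-30, -16)

This is diagonal with distinct entries, so it scales the x-axis by 5 and the y-axis by 4.
The matrix [[5, 0], [0, 4]] represents: non-uniform scaling by (5, 4).
Applying it to (-6, -4): [5·-6 + 0·-4, 0·-6 + 4·-4] = (-30, -16).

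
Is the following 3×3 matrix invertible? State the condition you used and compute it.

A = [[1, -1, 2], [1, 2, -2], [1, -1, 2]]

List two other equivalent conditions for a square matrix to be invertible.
No, not invertible; det(A) = 0 (two rows are equal, so the rows are linearly dependent). Equivalent conditions (failing for this A): rank(A) < 3; Ax = 0 has non-trivial solutions; 0 is an eigenvalue; the columns are linearly dependent.

To check invertibility, compute det(A).
In this matrix, row 0 and the last row are identical, so one row is a scalar multiple of another and the rows are linearly dependent.
A matrix with linearly dependent rows has det = 0 and is not invertible.
Equivalent failed conditions:
- rank(A) < 3.
- Ax = 0 has non-trivial solutions.
- 0 is an eigenvalue.
- The columns are linearly dependent.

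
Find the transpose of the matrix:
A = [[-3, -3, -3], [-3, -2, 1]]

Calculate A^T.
[[-3, -3], [-3, -2], [-3, 1]]

The transpose sends entry (i,j) to (j,i); rows become columns.
Row 0 of A: [-3, -3, -3] -> column 0 of A^T.
Row 1 of A: [-3, -2, 1] -> column 1 of A^T.
A^T = [[-3, -3], [-3, -2], [-3, 1]]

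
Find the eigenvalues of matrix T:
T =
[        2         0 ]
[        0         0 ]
λ = 0, 2

Solve det(T - λI) = 0. For a 2×2 matrix the characteristic equation is λ² - (trace)λ + det = 0.
trace(T) = a + d = 2 + 0 = 2.
det(T) = a*d - b*c = (2)*(0) - (0)*(0) = 0 - 0 = 0.
Characteristic equation: λ² - (2)λ + (0) = 0.
Discriminant = (2)² - 4*(0) = 4 - 0 = 4.
λ = (2 ± √4) / 2 = (2 ± 2) / 2 = 0, 2.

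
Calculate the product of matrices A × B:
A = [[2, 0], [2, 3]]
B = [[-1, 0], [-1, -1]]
[[-2, 0], [-5, -3]]

Matrix multiplication:
C[0][0] = 2×-1 + 0×-1 = -2
C[0][1] = 2×0 + 0×-1 = 0
C[1][0] = 2×-1 + 3×-1 = -5
C[1][1] = 2×0 + 3×-1 = -3
Result: [[-2, 0], [-5, -3]]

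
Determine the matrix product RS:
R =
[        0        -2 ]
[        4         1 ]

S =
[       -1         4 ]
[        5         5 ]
RS =
[      -10       -10 ]
[        1        21 ]

Matrix multiplication: (RS)[i][j] = sum over k of R[i][k] * S[k][j].
  (RS)[0][0] = (0)*(-1) + (-2)*(5) = -10
  (RS)[0][1] = (0)*(4) + (-2)*(5) = -10
  (RS)[1][0] = (4)*(-1) + (1)*(5) = 1
  (RS)[1][1] = (4)*(4) + (1)*(5) = 21
RS =
[      -10       -10 ]
[        1        21 ]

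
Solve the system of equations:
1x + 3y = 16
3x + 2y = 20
x = 4, y = 4

Use elimination (row reduction):
Equation 1: 1x + 3y = 16.
Equation 2: 3x + 2y = 20.
Multiply Eq1 by 3 and Eq2 by 1: 3x + 9y = 48;  3x + 2y = 20.
Subtract: (-7)y = -28, so y = 4.
Back-substitute into Eq1: 1x + 3*(4) = 16, so x = 4.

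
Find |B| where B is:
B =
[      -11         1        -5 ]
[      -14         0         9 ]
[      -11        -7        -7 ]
det(B) = -1380

Expand along row 0 (cofactor expansion): det(B) = a*(e*i - f*h) - b*(d*i - f*g) + c*(d*h - e*g), where the 3×3 is [[a, b, c], [d, e, f], [g, h, i]].
Minor M_00 = (0)*(-7) - (9)*(-7) = 0 + 63 = 63.
Minor M_01 = (-14)*(-7) - (9)*(-11) = 98 + 99 = 197.
Minor M_02 = (-14)*(-7) - (0)*(-11) = 98 - 0 = 98.
det(B) = (-11)*(63) - (1)*(197) + (-5)*(98) = -693 - 197 - 490 = -1380.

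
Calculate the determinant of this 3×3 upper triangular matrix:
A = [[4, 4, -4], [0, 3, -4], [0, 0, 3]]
36

The determinant of a triangular matrix is the product of its diagonal entries (the off-diagonal entries above the diagonal do not affect it).
det(A) = (4) * (3) * (3) = 36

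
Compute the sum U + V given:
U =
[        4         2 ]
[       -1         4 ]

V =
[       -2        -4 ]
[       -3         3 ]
U + V =
[        2        -2 ]
[       -4         7 ]

Matrix addition is elementwise: (U+V)[i][j] = U[i][j] + V[i][j].
  (U+V)[0][0] = (4) + (-2) = 2
  (U+V)[0][1] = (2) + (-4) = -2
  (U+V)[1][0] = (-1) + (-3) = -4
  (U+V)[1][1] = (4) + (3) = 7
U + V =
[        2        -2 ]
[       -4         7 ]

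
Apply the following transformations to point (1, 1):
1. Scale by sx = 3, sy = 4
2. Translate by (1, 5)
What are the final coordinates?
(4, 9)

Step 1: Scale (1, 1) by (sx, sy) = (3, 4) → (3, 4)
Step 2: Translate by (1, 5) → (4, 9)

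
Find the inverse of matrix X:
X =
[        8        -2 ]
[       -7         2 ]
det(X) = 2
X⁻¹ =
[        1         1 ]
[      7/2         4 ]

For a 2×2 matrix X = [[a, b], [c, d]] with det(X) ≠ 0, X⁻¹ = (1/det(X)) * [[d, -b], [-c, a]].
det(X) = (8)*(2) - (-2)*(-7) = 16 - 14 = 2.
X⁻¹ = (1/2) * [[2, 2], [7, 8]].
Dividing each entry by 2 and reducing:
X⁻¹ =
[        1         1 ]
[      7/2         4 ]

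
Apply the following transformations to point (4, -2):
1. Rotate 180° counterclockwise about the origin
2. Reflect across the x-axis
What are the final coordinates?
(-4, -2)

Step 1: Rotate 180° → (-4, 2)
Step 2: Reflect across the x-axis → (-4, -2)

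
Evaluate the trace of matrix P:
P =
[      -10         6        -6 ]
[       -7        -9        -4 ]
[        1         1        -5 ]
tr(P) = -10 - 9 - 5 = -24

The trace of a square matrix is the sum of its diagonal entries.
Diagonal entries of P: P[0][0] = -10, P[1][1] = -9, P[2][2] = -5.
tr(P) = -10 - 9 - 5 = -24.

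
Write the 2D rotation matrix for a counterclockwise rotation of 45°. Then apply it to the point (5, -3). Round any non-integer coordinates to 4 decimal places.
R = [[√2/2, -√2/2], [√2/2, √2/2]]; R·(5, -3) = (5.6569, 1.4142)

Rotation matrix formula: R(θ) = [[cos θ, -sin θ], [sin θ, cos θ]]
For θ = 45°:
cos(45°) = √2/2
sin(45°) = √2/2
R = [[√2/2, -√2/2], [√2/2, √2/2]]
Apply to (5, -3): [√2/2·5 + (-√2/2)·-3, √2/2·5 + √2/2·-3] = (5.6569, 1.4142)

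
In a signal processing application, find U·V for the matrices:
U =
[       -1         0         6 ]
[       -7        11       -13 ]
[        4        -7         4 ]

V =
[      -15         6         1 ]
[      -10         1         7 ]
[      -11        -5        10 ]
UV =
[      -51       -36        59 ]
[      138        34       -60 ]
[      -34        -3        -5 ]

Matrix multiplication: (UV)[i][j] = sum over k of U[i][k] * V[k][j].
  (UV)[0][0] = (-1)*(-15) + (0)*(-10) + (6)*(-11) = -51
  (UV)[0][1] = (-1)*(6) + (0)*(1) + (6)*(-5) = -36
  (UV)[0][2] = (-1)*(1) + (0)*(7) + (6)*(10) = 59
  (UV)[1][0] = (-7)*(-15) + (11)*(-10) + (-13)*(-11) = 138
  (UV)[1][1] = (-7)*(6) + (11)*(1) + (-13)*(-5) = 34
  (UV)[1][2] = (-7)*(1) + (11)*(7) + (-13)*(10) = -60
  (UV)[2][0] = (4)*(-15) + (-7)*(-10) + (4)*(-11) = -34
  (UV)[2][1] = (4)*(6) + (-7)*(1) + (4)*(-5) = -3
  (UV)[2][2] = (4)*(1) + (-7)*(7) + (4)*(10) = -5
UV =
[      -51       -36        59 ]
[      138        34       -60 ]
[      -34        -3        -5 ]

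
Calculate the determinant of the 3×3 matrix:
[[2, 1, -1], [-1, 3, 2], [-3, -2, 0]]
-9

Expansion along first row:
det = 2·det([[3,2],[-2,0]]) - 1·det([[-1,2],[-3,0]]) + -1·det([[-1,3],[-3,-2]])
    = 2·(3·0 - 2·-2) - 1·(-1·0 - 2·-3) + -1·(-1·-2 - 3·-3)
    = 2·4 - 1·6 + -1·11
    = 8 + -6 + -11 = -9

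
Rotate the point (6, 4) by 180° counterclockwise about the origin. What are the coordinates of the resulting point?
(-6, -4)

Rotation matrix R(θ) = [[cos θ, -sin θ], [sin θ, cos θ]]; for θ = 180°:
R = [[-1, 0], [0, -1]]
Result: R × [6, 4]ᵀ = [-1·6 + (0)·4, 0·6 + (-1)·4]ᵀ = (-6, -4)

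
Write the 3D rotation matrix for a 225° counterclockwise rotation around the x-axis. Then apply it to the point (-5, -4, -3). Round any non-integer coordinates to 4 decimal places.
R = [[1, 0, 0], [0, -√2/2, √2/2], [0, -√2/2, -√2/2]]; R·(-5, -4, -3) = (-5.0000, 0.7071, 4.9497)

Rotation matrix for 225° around x-axis:
cos(225°) = -√2/2, sin(225°) = -√2/2
R = [[1, 0, 0], [0, -√2/2, √2/2], [0, -√2/2, -√2/2]]
Apply to (-5, -4, -3): R·[-5, -4, -3]ᵀ = (-5.0000, 0.7071, 4.9497)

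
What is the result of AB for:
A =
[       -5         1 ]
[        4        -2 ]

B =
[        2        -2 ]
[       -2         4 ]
AB =
[      -12        14 ]
[       12       -16 ]

Matrix multiplication: (AB)[i][j] = sum over k of A[i][k] * B[k][j].
  (AB)[0][0] = (-5)*(2) + (1)*(-2) = -12
  (AB)[0][1] = (-5)*(-2) + (1)*(4) = 14
  (AB)[1][0] = (4)*(2) + (-2)*(-2) = 12
  (AB)[1][1] = (4)*(-2) + (-2)*(4) = -16
AB =
[      -12        14 ]
[       12       -16 ]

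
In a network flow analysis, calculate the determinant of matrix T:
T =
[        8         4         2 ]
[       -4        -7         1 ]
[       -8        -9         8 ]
det(T) = -320

Expand along row 0 (cofactor expansion): det(T) = a*(e*i - f*h) - b*(d*i - f*g) + c*(d*h - e*g), where the 3×3 is [[a, b, c], [d, e, f], [g, h, i]].
Minor M_00 = (-7)*(8) - (1)*(-9) = -56 + 9 = -47.
Minor M_01 = (-4)*(8) - (1)*(-8) = -32 + 8 = -24.
Minor M_02 = (-4)*(-9) - (-7)*(-8) = 36 - 56 = -20.
det(T) = (8)*(-47) - (4)*(-24) + (2)*(-20) = -376 + 96 - 40 = -320.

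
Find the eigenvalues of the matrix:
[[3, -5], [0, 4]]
λ = 3 and λ = 4

Characteristic equation: det(A - λI) = 0
λ² - (trace)λ + (det) = 0
λ² - (7)λ + (12) = 0
λ² - 7λ + 12 = 0
Solving: λ = 3, 4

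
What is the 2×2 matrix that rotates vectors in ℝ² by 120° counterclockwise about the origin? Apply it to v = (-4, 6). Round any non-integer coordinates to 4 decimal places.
R = [[-1/2, -√3/2], [√3/2, -1/2]]; R·v = (-3.1962, -6.4641)

A counterclockwise rotation by angle θ in ℝ² has matrix R(θ) = [[cos θ, -sin θ], [sin θ, cos θ]].
For θ = 120°: cos θ = -1/2, sin θ = √3/2.
R(120°) = [[-1/2, -√3/2], [√3/2, -1/2]].
R·v = [-1/2·-4 + (-√3/2)·6, √3/2·-4 + -1/2·6] = (-3.1962, -6.4641).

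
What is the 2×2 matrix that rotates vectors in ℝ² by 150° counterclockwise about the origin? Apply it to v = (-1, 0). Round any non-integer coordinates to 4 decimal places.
R = [[-√3/2, -1/2], [1/2, -√3/2]]; R·v = (0.8660, -0.5000)

A counterclockwise rotation by angle θ in ℝ² has matrix R(θ) = [[cos θ, -sin θ], [sin θ, cos θ]].
For θ = 150°: cos θ = -√3/2, sin θ = 1/2.
R(150°) = [[-√3/2, -1/2], [1/2, -√3/2]].
R·v = [-√3/2·-1 + (-1/2)·0, 1/2·-1 + -√3/2·0] = (0.8660, -0.5000).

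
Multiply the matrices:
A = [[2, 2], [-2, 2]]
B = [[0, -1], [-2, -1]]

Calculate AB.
[[-4, -4], [-4, 0]]

Each entry (i,j) of AB = sum over k of A[i][k]*B[k][j].
(AB)[0][0] = (2)*(0) + (2)*(-2) = -4
(AB)[0][1] = (2)*(-1) + (2)*(-1) = -4
(AB)[1][0] = (-2)*(0) + (2)*(-2) = -4
(AB)[1][1] = (-2)*(-1) + (2)*(-1) = 0
AB = [[-4, -4], [-4, 0]]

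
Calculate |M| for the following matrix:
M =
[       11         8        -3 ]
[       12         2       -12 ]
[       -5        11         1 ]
det(M) = 1432

Expand along row 0 (cofactor expansion): det(M) = a*(e*i - f*h) - b*(d*i - f*g) + c*(d*h - e*g), where the 3×3 is [[a, b, c], [d, e, f], [g, h, i]].
Minor M_00 = (2)*(1) - (-12)*(11) = 2 + 132 = 134.
Minor M_01 = (12)*(1) - (-12)*(-5) = 12 - 60 = -48.
Minor M_02 = (12)*(11) - (2)*(-5) = 132 + 10 = 142.
det(M) = (11)*(134) - (8)*(-48) + (-3)*(142) = 1474 + 384 - 426 = 1432.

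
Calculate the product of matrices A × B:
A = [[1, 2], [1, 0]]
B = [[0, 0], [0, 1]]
[[0, 2], [0, 0]]

Matrix multiplication:
C[0][0] = 1×0 + 2×0 = 0
C[0][1] = 1×0 + 2×1 = 2
C[1][0] = 1×0 + 0×0 = 0
C[1][1] = 1×0 + 0×1 = 0
Result: [[0, 2], [0, 0]]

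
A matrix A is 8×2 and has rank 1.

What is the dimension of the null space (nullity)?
1

The rank-nullity theorem for an m×n matrix states:
rank(A) + nullity(A) = n (the number of columns).
Here n = 2 and rank(A) = 1, so nullity(A) = 2 - 1 = 1.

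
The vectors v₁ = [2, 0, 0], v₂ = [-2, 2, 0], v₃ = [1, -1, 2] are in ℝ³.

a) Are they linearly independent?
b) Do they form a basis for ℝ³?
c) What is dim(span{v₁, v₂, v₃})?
Yes independent, yes basis, dim = 3

Stack v₁, v₂, v₃ as rows of a 3×3 matrix.
[[2, 0, 0]; [-2, 2, 0]; [1, -1, 2]] is already lower triangular with nonzero diagonal entries (2, 2, 2), so its determinant is the product of the diagonal entries, det = (2)·(2)·(2) = 8 ≠ 0, and the rows are linearly independent.
Three linearly independent vectors in ℝ³ form a basis for ℝ³, so dim(span{v₁,v₂,v₃}) = 3.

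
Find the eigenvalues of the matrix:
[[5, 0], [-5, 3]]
λ = 3 and λ = 5

Characteristic equation: det(A - λI) = 0
λ² - (trace)λ + (det) = 0
λ² - (8)λ + (15) = 0
λ² - 8λ + 15 = 0
Solving: λ = 3, 5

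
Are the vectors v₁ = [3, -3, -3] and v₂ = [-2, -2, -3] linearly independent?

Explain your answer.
Yes, linearly independent

Two vectors are linearly dependent iff one is a scalar multiple of the other.
No single scalar k satisfies v₂ = k·v₁ (the ratios of corresponding entries disagree), so v₁ and v₂ are linearly independent.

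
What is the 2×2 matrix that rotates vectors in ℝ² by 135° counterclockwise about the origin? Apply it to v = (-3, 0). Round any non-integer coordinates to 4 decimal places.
R = [[-√2/2, -√2/2], [√2/2, -√2/2]]; R·v = (2.1213, -2.1213)

A counterclockwise rotation by angle θ in ℝ² has matrix R(θ) = [[cos θ, -sin θ], [sin θ, cos θ]].
For θ = 135°: cos θ = -√2/2, sin θ = √2/2.
R(135°) = [[-√2/2, -√2/2], [√2/2, -√2/2]].
R·v = [-√2/2·-3 + (-√2/2)·0, √2/2·-3 + -√2/2·0] = (2.1213, -2.1213).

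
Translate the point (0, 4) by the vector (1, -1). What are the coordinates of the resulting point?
(1, 3)

Translation by (1, -1):
x' = 0 + 1 = 1
y' = 4 + -1 = 3
Homogeneous matrix: [[1, 0, 1], [0, 1, -1], [0, 0, 1]]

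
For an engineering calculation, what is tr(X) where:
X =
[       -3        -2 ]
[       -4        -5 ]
tr(X) = -3 - 5 = -8

The trace of a square matrix is the sum of its diagonal entries.
Diagonal entries of X: X[0][0] = -3, X[1][1] = -5.
tr(X) = -3 - 5 = -8.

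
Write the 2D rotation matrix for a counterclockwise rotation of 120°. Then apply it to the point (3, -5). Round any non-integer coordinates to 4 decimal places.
R = [[-1/2, -√3/2], [√3/2, -1/2]]; R·(3, -5) = (2.8301, 5.0981)

Rotation matrix formula: R(θ) = [[cos θ, -sin θ], [sin θ, cos θ]]
For θ = 120°:
cos(120°) = -1/2
sin(120°) = √3/2
R = [[-1/2, -√3/2], [√3/2, -1/2]]
Apply to (3, -5): [-1/2·3 + (-√3/2)·-5, √3/2·3 + -1/2·-5] = (2.8301, 5.0981)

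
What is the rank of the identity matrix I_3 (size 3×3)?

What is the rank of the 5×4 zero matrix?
rank(I_3) = 3, rank(0) = 0

The identity I_3 has 3 columns that are the standard basis vectors e_1, …, e_3. These are linearly independent, so all 3 columns are pivots and rank(I_3) = 3.
The 5×4 zero matrix has every entry zero, so every row is the zero row and there are no pivots; rank(0) = 0.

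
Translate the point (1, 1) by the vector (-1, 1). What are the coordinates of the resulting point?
(0, 2)

Translation by (-1, 1):
x' = 1 + -1 = 0
y' = 1 + 1 = 2
Homogeneous matrix: [[1, 0, -1], [0, 1, 1], [0, 0, 1]]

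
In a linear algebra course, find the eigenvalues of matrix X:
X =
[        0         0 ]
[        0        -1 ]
λ = -1, 0

Solve det(X - λI) = 0. For a 2×2 matrix the characteristic equation is λ² - (trace)λ + det = 0.
trace(X) = a + d = 0 - 1 = -1.
det(X) = a*d - b*c = (0)*(-1) - (0)*(0) = 0 - 0 = 0.
Characteristic equation: λ² - (-1)λ + (0) = 0.
Discriminant = (-1)² - 4*(0) = 1 - 0 = 1.
λ = (-1 ± √1) / 2 = (-1 ± 1) / 2 = -1, 0.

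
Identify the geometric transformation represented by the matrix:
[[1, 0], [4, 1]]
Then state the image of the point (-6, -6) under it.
vertical shear with factor 4; image of (-6, -6) is (-6, -30)

The matrix [[1, 0], [k, 1]] sends (x, y) to (x, 4x + y), leaving the x-coordinate fixed: a vertical shear.
The matrix [[1, 0], [4, 1]] represents: vertical shear with factor 4.
Applying it to (-6, -6): [1·-6 + 0·-6, 4·-6 + 1·-6] = (-6, -30).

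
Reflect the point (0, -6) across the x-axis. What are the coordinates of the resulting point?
(0, 6)

Reflection across x-axis: (0, -6) → (0, 6)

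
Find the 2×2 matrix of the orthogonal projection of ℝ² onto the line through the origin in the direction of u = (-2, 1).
[[4/5, -2/5], [-2/5, 1/5]]

The orthogonal projection onto the line spanned by a nonzero vector u = (a, b) has matrix P = (u uᵀ) / (uᵀ u) = (1/(a² + b²)) · [[a², ab], [ab, b²]].
Here u = (-2, 1), so a² + b² = 4 + 1 = 5.
P = (1/5) · [[4, -2], [-2, 1]] = [[4/5, -2/5], [-2/5, 1/5]].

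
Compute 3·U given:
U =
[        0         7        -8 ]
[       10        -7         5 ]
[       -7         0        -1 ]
3U =
[        0        21       -24 ]
[       30       -21        15 ]
[      -21         0        -3 ]

Scalar multiplication is elementwise: (3U)[i][j] = 3 * U[i][j].
  (3U)[0][0] = 3 * (0) = 0
  (3U)[0][1] = 3 * (7) = 21
  (3U)[0][2] = 3 * (-8) = -24
  (3U)[1][0] = 3 * (10) = 30
  (3U)[1][1] = 3 * (-7) = -21
  (3U)[1][2] = 3 * (5) = 15
  (3U)[2][0] = 3 * (-7) = -21
  (3U)[2][1] = 3 * (0) = 0
  (3U)[2][2] = 3 * (-1) = -3
3U =
[        0        21       -24 ]
[       30       -21        15 ]
[      -21         0        -3 ]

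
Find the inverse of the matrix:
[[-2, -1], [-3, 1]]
[[-1/5, -1/5], [-3/5, 2/5]]

For [[a,b],[c,d]], inverse = (1/det)·[[d,-b],[-c,a]]
det = -2·1 - -1·-3 = -5
Inverse = (1/-5)·[[1, 1], [3, -2]]
        = [[-1/5, -1/5], [-3/5, 2/5]]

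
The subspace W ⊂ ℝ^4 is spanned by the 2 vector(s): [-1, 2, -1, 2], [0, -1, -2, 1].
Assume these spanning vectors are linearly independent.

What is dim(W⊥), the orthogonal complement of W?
dim(W⊥) = 2

For any subspace W of ℝ^n, dim(W) + dim(W⊥) = n (the whole-space dimension).
Here the given 2 vectors are linearly independent, so dim(W) = 2.
Thus dim(W⊥) = n - dim(W) = 4 - 2 = 2.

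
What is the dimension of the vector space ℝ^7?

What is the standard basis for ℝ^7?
Dimension = 7; standard basis = {e_1, e_2, e_3, …, e_7}

ℝ^7 is the space of 7-tuples of real numbers; its dimension is 7.
The standard basis consists of 7 vectors: e_1, e_2, e_3, …, e_7, where e_i is the vector with 1 in position i and 0 elsewhere.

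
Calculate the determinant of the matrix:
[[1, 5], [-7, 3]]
38

For a 2×2 matrix [[a, b], [c, d]], det = ad - bc
det = (1)(3) - (5)(-7) = 3 - -35 = 38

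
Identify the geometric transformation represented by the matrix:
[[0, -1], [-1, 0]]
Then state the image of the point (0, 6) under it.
reflection across the line y = -x; image of (0, 6) is (-6, 0)

This is a symmetric orthogonal matrix with determinant -1, which characterizes a reflection in ℝ².
The matrix [[0, -1], [-1, 0]] represents: reflection across the line y = -x.
Applying it to (0, 6): [0·0 + -1·6, -1·0 + 0·6] = (-6, 0).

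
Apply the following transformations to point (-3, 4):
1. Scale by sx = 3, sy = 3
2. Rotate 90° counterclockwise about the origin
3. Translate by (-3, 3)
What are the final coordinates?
(-15, -6)

Step 1: Scale → (-9, 12)
Step 2: Rotate 90° → (-12, -9)
Step 3: Translate → (-15, -6)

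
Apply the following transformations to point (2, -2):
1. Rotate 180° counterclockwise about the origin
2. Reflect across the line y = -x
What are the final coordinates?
(-2, 2)

Step 1: Rotate 180° → (-2, 2)
Step 2: Reflect across the line y = -x → (-2, 2)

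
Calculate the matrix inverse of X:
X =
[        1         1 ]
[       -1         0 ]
det(X) = 1
X⁻¹ =
[        0        -1 ]
[        1         1 ]

For a 2×2 matrix X = [[a, b], [c, d]] with det(X) ≠ 0, X⁻¹ = (1/det(X)) * [[d, -b], [-c, a]].
det(X) = (1)*(0) - (1)*(-1) = 0 + 1 = 1.
X⁻¹ = (1/1) * [[0, -1], [1, 1]].
Dividing each entry by 1 and reducing:
X⁻¹ =
[        0        -1 ]
[        1         1 ]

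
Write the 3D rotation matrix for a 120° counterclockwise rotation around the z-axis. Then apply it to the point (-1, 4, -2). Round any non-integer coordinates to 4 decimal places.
R = [[-1/2, -√3/2, 0], [√3/2, -1/2, 0], [0, 0, 1]]; R·(-1, 4, -2) = (-2.9641, -2.8660, -2.0000)

Rotation matrix for 120° around z-axis:
cos(120°) = -1/2, sin(120°) = √3/2
R = [[-1/2, -√3/2, 0], [√3/2, -1/2, 0], [0, 0, 1]]
Apply to (-1, 4, -2): R·[-1, 4, -2]ᵀ = (-2.9641, -2.8660, -2.0000)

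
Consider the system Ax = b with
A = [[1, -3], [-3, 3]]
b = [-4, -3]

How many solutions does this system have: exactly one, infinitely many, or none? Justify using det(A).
Exactly one solution

Compute det(A) = (1)*(3) - (-3)*(-3) = -6.
Because det(A) ≠ 0, A is invertible and Ax = b has a unique solution for every b (here x = A⁻¹ b).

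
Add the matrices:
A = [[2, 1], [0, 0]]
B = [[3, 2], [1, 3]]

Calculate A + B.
[[5, 3], [1, 3]]

Add corresponding elements:
(2)+(3)=5
(1)+(2)=3
(0)+(1)=1
(0)+(3)=3
A + B = [[5, 3], [1, 3]]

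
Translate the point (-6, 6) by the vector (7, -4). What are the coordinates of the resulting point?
(1, 2)

Translation by (7, -4):
x' = -6 + 7 = 1
y' = 6 + -4 = 2
Homogeneous matrix: [[1, 0, 7], [0, 1, -4], [0, 0, 1]]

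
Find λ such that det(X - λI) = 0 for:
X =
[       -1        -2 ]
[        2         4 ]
λ = 0, 3

Solve det(X - λI) = 0. For a 2×2 matrix the characteristic equation is λ² - (trace)λ + det = 0.
trace(X) = a + d = -1 + 4 = 3.
det(X) = a*d - b*c = (-1)*(4) - (-2)*(2) = -4 + 4 = 0.
Characteristic equation: λ² - (3)λ + (0) = 0.
Discriminant = (3)² - 4*(0) = 9 - 0 = 9.
λ = (3 ± √9) / 2 = (3 ± 3) / 2 = 0, 3.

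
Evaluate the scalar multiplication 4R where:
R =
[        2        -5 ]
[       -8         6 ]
4R =
[        8       -20 ]
[      -32        24 ]

Scalar multiplication is elementwise: (4R)[i][j] = 4 * R[i][j].
  (4R)[0][0] = 4 * (2) = 8
  (4R)[0][1] = 4 * (-5) = -20
  (4R)[1][0] = 4 * (-8) = -32
  (4R)[1][1] = 4 * (6) = 24
4R =
[        8       -20 ]
[      -32        24 ]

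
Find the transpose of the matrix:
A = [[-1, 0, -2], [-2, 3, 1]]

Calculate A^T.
[[-1, -2], [0, 3], [-2, 1]]

The transpose sends entry (i,j) to (j,i); rows become columns.
Row 0 of A: [-1, 0, -2] -> column 0 of A^T.
Row 1 of A: [-2, 3, 1] -> column 1 of A^T.
A^T = [[-1, -2], [0, 3], [-2, 1]]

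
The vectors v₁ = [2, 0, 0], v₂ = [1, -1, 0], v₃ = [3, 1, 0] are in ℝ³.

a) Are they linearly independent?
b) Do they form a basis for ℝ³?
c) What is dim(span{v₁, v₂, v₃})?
Not independent, not a basis, dim(span) = 2

Check whether v₃ can be written as a linear combination of v₁ and v₂.
v₃ = (2)·v₁ + (-1)·v₂ = [3, 1, 0], so the three vectors are linearly dependent.
Thus they do not form a basis for ℝ³, and dim(span{v₁, v₂, v₃}) = 2 (spanned by v₁ and v₂).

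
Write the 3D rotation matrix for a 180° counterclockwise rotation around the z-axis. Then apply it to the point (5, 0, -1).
R = [[-1, 0, 0], [0, -1, 0], [0, 0, 1]]; R·(5, 0, -1) = (-5, 0, -1)

Rotation matrix for 180° around z-axis:
cos(180°) = -1, sin(180°) = 0
R = [[-1, 0, 0], [0, -1, 0], [0, 0, 1]]
Apply to (5, 0, -1): R·[5, 0, -1]ᵀ = (-5, 0, -1)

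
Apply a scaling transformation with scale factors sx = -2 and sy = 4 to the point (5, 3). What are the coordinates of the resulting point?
(-10, 12)

Scaling matrix:
[[-2, 0], [0, 4]]
Result: (5 × -2, 3 × 4) = (-10, 12)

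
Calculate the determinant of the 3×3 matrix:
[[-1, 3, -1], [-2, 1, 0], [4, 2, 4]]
28

Expansion along first row:
det = -1·det([[1,0],[2,4]]) - 3·det([[-2,0],[4,4]]) + -1·det([[-2,1],[4,2]])
    = -1·(1·4 - 0·2) - 3·(-2·4 - 0·4) + -1·(-2·2 - 1·4)
    = -1·4 - 3·-8 + -1·-8
    = -4 + 24 + 8 = 28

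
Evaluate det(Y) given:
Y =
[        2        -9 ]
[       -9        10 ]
det(Y) = -61

For a 2×2 matrix [[a, b], [c, d]], det = a*d - b*c.
det(Y) = (2)*(10) - (-9)*(-9) = 20 - 81 = -61.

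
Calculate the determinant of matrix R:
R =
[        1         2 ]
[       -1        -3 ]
det(R) = -1

For a 2×2 matrix [[a, b], [c, d]], det = a*d - b*c.
det(R) = (1)*(-3) - (2)*(-1) = -3 + 2 = -1.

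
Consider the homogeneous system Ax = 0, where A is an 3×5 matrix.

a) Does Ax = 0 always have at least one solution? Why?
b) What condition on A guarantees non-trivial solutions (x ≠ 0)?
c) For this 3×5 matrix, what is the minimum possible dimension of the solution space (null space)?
a) Yes, x = 0 is always a solution. b) When A has linearly dependent columns (rank < n). c) Minimum nullity = 2.

a) x = 0 satisfies A·0 = 0, so the zero vector is always a solution.
b) Non-trivial solutions exist iff the columns of A are linearly dependent, equivalently rank(A) < n (the number of columns).
c) By rank-nullity, rank(A) + nullity(A) = n = 5. Since A has only 3 rows, rank(A) ≤ 3, so nullity(A) ≥ 5 - 3 = 2.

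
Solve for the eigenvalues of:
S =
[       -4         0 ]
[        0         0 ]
λ = -4, 0

Solve det(S - λI) = 0. For a 2×2 matrix the characteristic equation is λ² - (trace)λ + det = 0.
trace(S) = a + d = -4 + 0 = -4.
det(S) = a*d - b*c = (-4)*(0) - (0)*(0) = 0 - 0 = 0.
Characteristic equation: λ² - (-4)λ + (0) = 0.
Discriminant = (-4)² - 4*(0) = 16 - 0 = 16.
λ = (-4 ± √16) / 2 = (-4 ± 4) / 2 = -4, 0.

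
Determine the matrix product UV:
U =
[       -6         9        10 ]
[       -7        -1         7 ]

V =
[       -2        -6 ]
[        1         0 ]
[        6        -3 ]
UV =
[       81         6 ]
[       55        21 ]

Matrix multiplication: (UV)[i][j] = sum over k of U[i][k] * V[k][j].
  (UV)[0][0] = (-6)*(-2) + (9)*(1) + (10)*(6) = 81
  (UV)[0][1] = (-6)*(-6) + (9)*(0) + (10)*(-3) = 6
  (UV)[1][0] = (-7)*(-2) + (-1)*(1) + (7)*(6) = 55
  (UV)[1][1] = (-7)*(-6) + (-1)*(0) + (7)*(-3) = 21
UV =
[       81         6 ]
[       55        21 ]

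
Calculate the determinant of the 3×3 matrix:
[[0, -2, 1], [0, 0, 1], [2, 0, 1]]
-4

Expansion along first row:
det = 0·det([[0,1],[0,1]]) - -2·det([[0,1],[2,1]]) + 1·det([[0,0],[2,0]])
    = 0·(0·1 - 1·0) - -2·(0·1 - 1·2) + 1·(0·0 - 0·2)
    = 0·0 - -2·-2 + 1·0
    = 0 + -4 + 0 = -4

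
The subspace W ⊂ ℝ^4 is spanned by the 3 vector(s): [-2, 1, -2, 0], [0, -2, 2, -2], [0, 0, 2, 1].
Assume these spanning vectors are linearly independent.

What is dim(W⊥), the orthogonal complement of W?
dim(W⊥) = 1

For any subspace W of ℝ^n, dim(W) + dim(W⊥) = n (the whole-space dimension).
Here the given 3 vectors are linearly independent, so dim(W) = 3.
Thus dim(W⊥) = n - dim(W) = 4 - 3 = 1.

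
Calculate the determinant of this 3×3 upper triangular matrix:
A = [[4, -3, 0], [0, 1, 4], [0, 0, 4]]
16

The determinant of a triangular matrix is the product of its diagonal entries (the off-diagonal entries above the diagonal do not affect it).
det(A) = (4) * (1) * (4) = 16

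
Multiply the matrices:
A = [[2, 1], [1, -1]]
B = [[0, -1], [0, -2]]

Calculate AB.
[[0, -4], [0, 1]]

Each entry (i,j) of AB = sum over k of A[i][k]*B[k][j].
(AB)[0][0] = (2)*(0) + (1)*(0) = 0
(AB)[0][1] = (2)*(-1) + (1)*(-2) = -4
(AB)[1][0] = (1)*(0) + (-1)*(0) = 0
(AB)[1][1] = (1)*(-1) + (-1)*(-2) = 1
AB = [[0, -4], [0, 1]]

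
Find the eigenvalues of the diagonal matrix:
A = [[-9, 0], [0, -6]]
λ₁ = -9, λ₂ = -6

The characteristic polynomial of A is det(A - λI) = (-9 - λ)(-6 - λ) = 0.
The roots are λ = -9 and λ = -6, so the eigenvalues are the diagonal entries.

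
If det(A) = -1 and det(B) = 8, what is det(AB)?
-8

Use the multiplicative property of determinants: det(AB) = det(A)*det(B).
det(AB) = (-1)*(8) = -8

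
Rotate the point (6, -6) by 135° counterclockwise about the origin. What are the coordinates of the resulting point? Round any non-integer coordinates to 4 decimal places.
(0.0000, 8.4853)

Rotation matrix R(θ) = [[cos θ, -sin θ], [sin θ, cos θ]]; for θ = 135°:
R = [[-√2/2, -√2/2], [√2/2, -√2/2]]
Result: R × [6, -6]ᵀ = [-√2/2·6 + (-√2/2)·-6, √2/2·6 + (-√2/2)·-6]ᵀ = (0.0000, 8.4853)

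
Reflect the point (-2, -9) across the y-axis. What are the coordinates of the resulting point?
(2, -9)

Reflection across y-axis: (-2, -9) → (2, -9)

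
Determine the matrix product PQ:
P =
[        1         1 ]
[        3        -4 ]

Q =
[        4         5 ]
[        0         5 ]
PQ =
[        4        10 ]
[       12        -5 ]

Matrix multiplication: (PQ)[i][j] = sum over k of P[i][k] * Q[k][j].
  (PQ)[0][0] = (1)*(4) + (1)*(0) = 4
  (PQ)[0][1] = (1)*(5) + (1)*(5) = 10
  (PQ)[1][0] = (3)*(4) + (-4)*(0) = 12
  (PQ)[1][1] = (3)*(5) + (-4)*(5) = -5
PQ =
[        4        10 ]
[       12        -5 ]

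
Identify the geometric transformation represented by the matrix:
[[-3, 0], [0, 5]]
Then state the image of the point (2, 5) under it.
non-uniform scaling by (-3, 5); image of (2, 5) is (-6, 25)

This is diagonal with distinct entries, so it scales the x-axis by -3 and the y-axis by 5.
The matrix [[-3, 0], [0, 5]] represents: non-uniform scaling by (-3, 5).
Applying it to (2, 5): [-3·2 + 0·5, 0·2 + 5·5] = (-6, 25).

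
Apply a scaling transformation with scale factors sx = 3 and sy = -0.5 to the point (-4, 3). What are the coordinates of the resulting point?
(-12, -1.5)

Scaling matrix:
[[3, 0], [0, -0.50]]
Result: (-4 × 3, 3 × -0.5) = (-12, -1.5)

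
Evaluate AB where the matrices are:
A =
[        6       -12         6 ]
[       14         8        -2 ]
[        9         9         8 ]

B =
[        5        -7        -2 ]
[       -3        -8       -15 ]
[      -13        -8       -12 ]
AB =
[      -12         6        96 ]
[       72      -146      -124 ]
[      -86      -199      -249 ]

Matrix multiplication: (AB)[i][j] = sum over k of A[i][k] * B[k][j].
  (AB)[0][0] = (6)*(5) + (-12)*(-3) + (6)*(-13) = -12
  (AB)[0][1] = (6)*(-7) + (-12)*(-8) + (6)*(-8) = 6
  (AB)[0][2] = (6)*(-2) + (-12)*(-15) + (6)*(-12) = 96
  (AB)[1][0] = (14)*(5) + (8)*(-3) + (-2)*(-13) = 72
  (AB)[1][1] = (14)*(-7) + (8)*(-8) + (-2)*(-8) = -146
  (AB)[1][2] = (14)*(-2) + (8)*(-15) + (-2)*(-12) = -124
  (AB)[2][0] = (9)*(5) + (9)*(-3) + (8)*(-13) = -86
  (AB)[2][1] = (9)*(-7) + (9)*(-8) + (8)*(-8) = -199
  (AB)[2][2] = (9)*(-2) + (9)*(-15) + (8)*(-12) = -249
AB =
[      -12         6        96 ]
[       72      -146      -124 ]
[      -86      -199      -249 ]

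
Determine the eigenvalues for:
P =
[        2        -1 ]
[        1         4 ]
λ = 3, 3

Solve det(P - λI) = 0. For a 2×2 matrix the characteristic equation is λ² - (trace)λ + det = 0.
trace(P) = a + d = 2 + 4 = 6.
det(P) = a*d - b*c = (2)*(4) - (-1)*(1) = 8 + 1 = 9.
Characteristic equation: λ² - (6)λ + (9) = 0.
Discriminant = (6)² - 4*(9) = 36 - 36 = 0.
λ = (6 ± √0) / 2 = (6 ± 0) / 2 = 3, 3.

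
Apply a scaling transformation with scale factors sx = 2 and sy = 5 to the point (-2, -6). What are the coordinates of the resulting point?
(-4, -30)

Scaling matrix:
[[2, 0], [0, 5]]
Result: (-2 × 2, -6 × 5) = (-4, -30)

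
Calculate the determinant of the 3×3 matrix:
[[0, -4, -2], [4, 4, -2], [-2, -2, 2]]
16

Expansion along first row:
det = 0·det([[4,-2],[-2,2]]) - -4·det([[4,-2],[-2,2]]) + -2·det([[4,4],[-2,-2]])
    = 0·(4·2 - -2·-2) - -4·(4·2 - -2·-2) + -2·(4·-2 - 4·-2)
    = 0·4 - -4·4 + -2·0
    = 0 + 16 + 0 = 16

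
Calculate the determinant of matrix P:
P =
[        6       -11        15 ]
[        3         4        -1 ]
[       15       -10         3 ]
det(P) = -1074

Expand along row 0 (cofactor expansion): det(P) = a*(e*i - f*h) - b*(d*i - f*g) + c*(d*h - e*g), where the 3×3 is [[a, b, c], [d, e, f], [g, h, i]].
Minor M_00 = (4)*(3) - (-1)*(-10) = 12 - 10 = 2.
Minor M_01 = (3)*(3) - (-1)*(15) = 9 + 15 = 24.
Minor M_02 = (3)*(-10) - (4)*(15) = -30 - 60 = -90.
det(P) = (6)*(2) - (-11)*(24) + (15)*(-90) = 12 + 264 - 1350 = -1074.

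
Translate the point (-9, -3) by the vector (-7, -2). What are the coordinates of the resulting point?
(-16, -5)

Translation by (-7, -2):
x' = -9 + -7 = -16
y' = -3 + -2 = -5
Homogeneous matrix: [[1, 0, -7], [0, 1, -2], [0, 0, 1]]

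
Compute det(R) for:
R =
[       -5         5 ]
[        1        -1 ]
det(R) = 0

For a 2×2 matrix [[a, b], [c, d]], det = a*d - b*c.
det(R) = (-5)*(-1) - (5)*(1) = 5 - 5 = 0.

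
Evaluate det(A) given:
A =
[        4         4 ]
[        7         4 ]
det(A) = -12

For a 2×2 matrix [[a, b], [c, d]], det = a*d - b*c.
det(A) = (4)*(4) - (4)*(7) = 16 - 28 = -12.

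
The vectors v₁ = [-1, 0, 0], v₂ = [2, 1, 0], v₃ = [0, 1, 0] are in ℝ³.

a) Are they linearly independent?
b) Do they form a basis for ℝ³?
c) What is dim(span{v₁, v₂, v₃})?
Not independent, not a basis, dim(span) = 2

Check whether v₃ can be written as a linear combination of v₁ and v₂.
v₃ = (2)·v₁ + (1)·v₂ = [0, 1, 0], so the three vectors are linearly dependent.
Thus they do not form a basis for ℝ³, and dim(span{v₁, v₂, v₃}) = 2 (spanned by v₁ and v₂).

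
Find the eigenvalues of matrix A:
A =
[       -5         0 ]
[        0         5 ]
λ = -5, 5

Solve det(A - λI) = 0. For a 2×2 matrix the characteristic equation is λ² - (trace)λ + det = 0.
trace(A) = a + d = -5 + 5 = 0.
det(A) = a*d - b*c = (-5)*(5) - (0)*(0) = -25 - 0 = -25.
Characteristic equation: λ² - (0)λ + (-25) = 0.
Discriminant = (0)² - 4*(-25) = 0 + 100 = 100.
λ = (0 ± √100) / 2 = (0 ± 10) / 2 = -5, 5.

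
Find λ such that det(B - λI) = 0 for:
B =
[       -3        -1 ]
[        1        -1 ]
λ = -2, -2

Solve det(B - λI) = 0. For a 2×2 matrix the characteristic equation is λ² - (trace)λ + det = 0.
trace(B) = a + d = -3 - 1 = -4.
det(B) = a*d - b*c = (-3)*(-1) - (-1)*(1) = 3 + 1 = 4.
Characteristic equation: λ² - (-4)λ + (4) = 0.
Discriminant = (-4)² - 4*(4) = 16 - 16 = 0.
λ = (-4 ± √0) / 2 = (-4 ± 0) / 2 = -2, -2.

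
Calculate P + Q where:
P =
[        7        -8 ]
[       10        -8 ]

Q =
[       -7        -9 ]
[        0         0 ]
P + Q =
[        0       -17 ]
[       10        -8 ]

Matrix addition is elementwise: (P+Q)[i][j] = P[i][j] + Q[i][j].
  (P+Q)[0][0] = (7) + (-7) = 0
  (P+Q)[0][1] = (-8) + (-9) = -17
  (P+Q)[1][0] = (10) + (0) = 10
  (P+Q)[1][1] = (-8) + (0) = -8
P + Q =
[        0       -17 ]
[       10        -8 ]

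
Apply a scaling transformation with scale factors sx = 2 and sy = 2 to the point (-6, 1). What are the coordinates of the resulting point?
(-12, 2)

Scaling matrix:
[[2, 0], [0, 2]]
Result: (-6 × 2, 1 × 2) = (-12, 2)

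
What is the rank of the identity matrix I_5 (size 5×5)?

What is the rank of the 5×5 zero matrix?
rank(I_5) = 5, rank(0) = 0

The identity I_5 has 5 columns that are the standard basis vectors e_1, …, e_5. These are linearly independent, so all 5 columns are pivots and rank(I_5) = 5.
The 5×5 zero matrix has every entry zero, so every row is the zero row and there are no pivots; rank(0) = 0.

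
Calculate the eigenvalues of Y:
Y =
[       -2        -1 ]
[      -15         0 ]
λ = -5, 3

Solve det(Y - λI) = 0. For a 2×2 matrix the characteristic equation is λ² - (trace)λ + det = 0.
trace(Y) = a + d = -2 + 0 = -2.
det(Y) = a*d - b*c = (-2)*(0) - (-1)*(-15) = 0 - 15 = -15.
Characteristic equation: λ² - (-2)λ + (-15) = 0.
Discriminant = (-2)² - 4*(-15) = 4 + 60 = 64.
λ = (-2 ± √64) / 2 = (-2 ± 8) / 2 = -5, 3.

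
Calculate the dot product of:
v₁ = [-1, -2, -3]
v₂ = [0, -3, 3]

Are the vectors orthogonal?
-3, No

The dot product is the sum of products of corresponding components.
v₁·v₂ = (-1)*(0) + (-2)*(-3) + (-3)*(3) = 0 + 6 - 9 = -3.
Two vectors are orthogonal iff their dot product is 0; here the dot product is -3, so the vectors are not orthogonal.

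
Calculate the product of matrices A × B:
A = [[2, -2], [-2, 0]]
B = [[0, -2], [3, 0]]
[[-6, -4], [0, 4]]

Matrix multiplication:
C[0][0] = 2×0 + -2×3 = -6
C[0][1] = 2×-2 + -2×0 = -4
C[1][0] = -2×0 + 0×3 = 0
C[1][1] = -2×-2 + 0×0 = 4
Result: [[-6, -4], [0, 4]]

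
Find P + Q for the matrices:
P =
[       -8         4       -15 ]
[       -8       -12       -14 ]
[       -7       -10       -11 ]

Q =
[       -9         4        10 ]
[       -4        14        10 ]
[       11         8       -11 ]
P + Q =
[      -17         8        -5 ]
[      -12         2        -4 ]
[        4        -2       -22 ]

Matrix addition is elementwise: (P+Q)[i][j] = P[i][j] + Q[i][j].
  (P+Q)[0][0] = (-8) + (-9) = -17
  (P+Q)[0][1] = (4) + (4) = 8
  (P+Q)[0][2] = (-15) + (10) = -5
  (P+Q)[1][0] = (-8) + (-4) = -12
  (P+Q)[1][1] = (-12) + (14) = 2
  (P+Q)[1][2] = (-14) + (10) = -4
  (P+Q)[2][0] = (-7) + (11) = 4
  (P+Q)[2][1] = (-10) + (8) = -2
  (P+Q)[2][2] = (-11) + (-11) = -22
P + Q =
[      -17         8        -5 ]
[      -12         2        -4 ]
[        4        -2       -22 ]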